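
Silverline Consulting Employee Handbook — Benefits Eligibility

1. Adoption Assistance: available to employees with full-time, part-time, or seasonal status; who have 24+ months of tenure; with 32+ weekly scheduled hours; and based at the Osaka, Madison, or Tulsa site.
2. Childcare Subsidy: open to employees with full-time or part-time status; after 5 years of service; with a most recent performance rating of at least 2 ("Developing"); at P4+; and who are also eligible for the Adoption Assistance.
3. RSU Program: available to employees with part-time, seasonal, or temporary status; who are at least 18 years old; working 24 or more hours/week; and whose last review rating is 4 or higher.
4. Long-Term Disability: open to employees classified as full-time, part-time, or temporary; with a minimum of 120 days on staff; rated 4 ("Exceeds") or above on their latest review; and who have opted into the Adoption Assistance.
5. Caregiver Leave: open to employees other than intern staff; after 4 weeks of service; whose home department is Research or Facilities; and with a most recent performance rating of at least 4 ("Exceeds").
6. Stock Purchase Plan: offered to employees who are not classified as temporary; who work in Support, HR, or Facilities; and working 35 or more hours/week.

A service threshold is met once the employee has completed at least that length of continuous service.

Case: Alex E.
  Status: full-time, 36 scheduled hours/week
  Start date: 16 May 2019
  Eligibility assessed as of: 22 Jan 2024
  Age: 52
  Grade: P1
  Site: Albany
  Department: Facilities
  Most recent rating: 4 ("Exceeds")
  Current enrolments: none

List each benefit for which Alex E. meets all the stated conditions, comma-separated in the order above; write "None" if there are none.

Service from 16 May 2019 to 22 Jan 2024: 1712 days.
Adoption Assistance — status full-time ✓; service 1712 days ≥ 24 months (≈720 days) ✓; 36 hrs/wk ≥ 32 ✓; site Albany ✗ (not Osaka, Madison, or Tulsa) → not eligible.
Childcare Subsidy — status full-time ✓; service 1712 days < 5 years (≈1825 days) ✗ → not eligible.
RSU Program — status full-time ✗ (requires part-time, seasonal, or temporary) → not eligible.
Long-Term Disability — status full-time ✓; service 1712 days ≥ 120 days ✓; rating 4 ≥ 4 ✓; not enrolled in Adoption Assistance ✗ → not eligible.
Caregiver Leave — status full-time ✓ (not excluded); service 1712 days ≥ 4 weeks (≈28 days) ✓; dept Facilities ✓; rating 4 ≥ 4 ✓ → eligible.
Stock Purchase Plan — status full-time ✓ (not excluded); dept Facilities ✓; 36 hrs/wk ≥ 35 ✓ → eligible.

Caregiver Leave, Stock Purchase Plan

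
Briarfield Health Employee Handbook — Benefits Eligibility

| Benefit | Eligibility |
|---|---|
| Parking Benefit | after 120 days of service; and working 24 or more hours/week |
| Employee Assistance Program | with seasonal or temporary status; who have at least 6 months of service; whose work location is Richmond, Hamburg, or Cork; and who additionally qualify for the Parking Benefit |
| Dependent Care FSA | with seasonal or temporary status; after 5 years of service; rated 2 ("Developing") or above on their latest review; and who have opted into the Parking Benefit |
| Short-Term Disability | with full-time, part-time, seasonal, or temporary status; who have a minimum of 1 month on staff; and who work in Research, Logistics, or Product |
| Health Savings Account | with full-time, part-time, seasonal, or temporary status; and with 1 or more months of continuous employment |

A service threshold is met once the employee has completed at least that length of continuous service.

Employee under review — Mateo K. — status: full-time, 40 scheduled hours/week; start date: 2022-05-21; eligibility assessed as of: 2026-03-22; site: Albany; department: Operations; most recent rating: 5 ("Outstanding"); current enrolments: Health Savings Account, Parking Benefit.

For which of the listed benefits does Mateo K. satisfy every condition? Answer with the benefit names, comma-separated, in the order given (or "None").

Service from 2022-05-21 to 2026-03-22: 1401 days.
Parking Benefit — service 1401 days ≥ 120 days ✓; 40 hrs/wk ≥ 24 ✓ → eligible.
Employee Assistance Program — status full-time ✗ (requires seasonal or temporary) → not eligible.
Dependent Care FSA — status full-time ✗ (requires seasonal or temporary) → not eligible.
Short-Term Disability — status full-time ✓; service 1401 days ≥ 1 month (≈30 days) ✓; dept Operations ✗ → not eligible.
Health Savings Account — status full-time ✓; service 1401 days ≥ 1 month (≈30 days) ✓ → eligible.

Parking Benefit, Health Savings Account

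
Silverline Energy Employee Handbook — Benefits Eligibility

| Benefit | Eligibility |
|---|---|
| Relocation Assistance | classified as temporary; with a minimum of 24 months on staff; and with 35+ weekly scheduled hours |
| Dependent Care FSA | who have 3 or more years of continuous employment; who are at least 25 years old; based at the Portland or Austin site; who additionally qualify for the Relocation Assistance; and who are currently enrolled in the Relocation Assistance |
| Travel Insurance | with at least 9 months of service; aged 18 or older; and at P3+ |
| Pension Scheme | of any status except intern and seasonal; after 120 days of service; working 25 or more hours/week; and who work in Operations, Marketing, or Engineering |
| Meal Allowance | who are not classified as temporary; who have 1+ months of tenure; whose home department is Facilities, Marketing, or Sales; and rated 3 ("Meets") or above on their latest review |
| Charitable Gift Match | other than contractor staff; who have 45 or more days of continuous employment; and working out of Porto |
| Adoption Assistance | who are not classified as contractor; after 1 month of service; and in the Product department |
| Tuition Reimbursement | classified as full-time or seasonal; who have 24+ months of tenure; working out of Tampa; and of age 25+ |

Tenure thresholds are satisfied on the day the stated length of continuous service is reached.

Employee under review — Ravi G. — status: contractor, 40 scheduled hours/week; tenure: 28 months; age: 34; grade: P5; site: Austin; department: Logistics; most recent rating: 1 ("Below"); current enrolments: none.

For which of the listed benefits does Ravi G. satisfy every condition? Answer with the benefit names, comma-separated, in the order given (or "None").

Travel Insurance

Relocation Assistance — status contractor ✗ (requires temporary) → not eligible.
Dependent Care FSA — service 28 months < 3 years (≈1095 days) ✗ → not eligible.
Travel Insurance — service 28 months ≥ 9 months ✓; age 34 ≥ 18 ✓; grade P5 ≥ P3 ✓ → eligible.
Pension Scheme — status contractor ✓ (not excluded); service 28 months ≥ 120 days ✓; 40 hrs/wk ≥ 25 ✓; dept Logistics ✗ → not eligible.
Meal Allowance — status contractor ✓ (not excluded); service 28 months ≥ 1 month ✓; dept Logistics ✗ → not eligible.
Charitable Gift Match — status contractor ✗ (excluded) → not eligible.
Adoption Assistance — status contractor ✗ (excluded) → not eligible.
Tuition Reimbursement — status contractor ✗ (requires full-time or seasonal) → not eligible.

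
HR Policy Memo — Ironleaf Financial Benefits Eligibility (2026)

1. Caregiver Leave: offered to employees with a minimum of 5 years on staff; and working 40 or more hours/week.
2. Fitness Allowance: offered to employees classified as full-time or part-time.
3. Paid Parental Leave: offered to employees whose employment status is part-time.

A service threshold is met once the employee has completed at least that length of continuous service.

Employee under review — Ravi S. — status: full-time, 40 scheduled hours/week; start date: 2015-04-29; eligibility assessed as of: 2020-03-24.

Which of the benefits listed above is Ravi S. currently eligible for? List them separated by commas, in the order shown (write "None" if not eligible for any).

Service from 2015-04-29 to 2020-03-24: 1791 days.
Caregiver Leave — service 1791 days < 5 years (≈1825 days) ✗ → not eligible.
Fitness Allowance — status full-time ✓ → eligible.
Paid Parental Leave — status full-time ✗ (requires part-time) → not eligible.

Fitness Allowance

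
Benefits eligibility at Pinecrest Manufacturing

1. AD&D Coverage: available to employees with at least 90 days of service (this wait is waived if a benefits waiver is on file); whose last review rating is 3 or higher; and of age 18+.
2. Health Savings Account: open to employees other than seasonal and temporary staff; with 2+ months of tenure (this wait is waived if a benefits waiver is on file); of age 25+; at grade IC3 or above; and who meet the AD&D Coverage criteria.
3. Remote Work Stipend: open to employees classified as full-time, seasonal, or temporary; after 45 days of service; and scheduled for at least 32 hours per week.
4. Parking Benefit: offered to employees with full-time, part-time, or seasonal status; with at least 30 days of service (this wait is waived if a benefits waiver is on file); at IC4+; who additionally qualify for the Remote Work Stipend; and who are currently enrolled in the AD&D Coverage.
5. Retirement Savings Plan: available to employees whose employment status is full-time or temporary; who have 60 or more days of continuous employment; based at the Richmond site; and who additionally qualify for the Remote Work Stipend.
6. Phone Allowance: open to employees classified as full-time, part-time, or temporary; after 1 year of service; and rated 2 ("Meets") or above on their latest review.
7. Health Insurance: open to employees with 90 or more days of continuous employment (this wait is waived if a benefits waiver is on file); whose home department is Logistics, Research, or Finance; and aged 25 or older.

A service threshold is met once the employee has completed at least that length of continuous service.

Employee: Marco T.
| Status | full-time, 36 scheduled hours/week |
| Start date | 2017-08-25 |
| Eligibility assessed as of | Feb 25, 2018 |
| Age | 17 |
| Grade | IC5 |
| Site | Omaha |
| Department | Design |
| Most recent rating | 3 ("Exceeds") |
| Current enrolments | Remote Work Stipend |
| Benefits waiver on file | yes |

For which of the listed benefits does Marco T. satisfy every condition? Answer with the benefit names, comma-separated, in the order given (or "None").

Remote Work Stipend

Service from 2017-08-25 to Feb 25, 2018: 184 days.
AD&D Coverage — benefits waiver on file ✓; rating 3 ≥ 3 ✓; age 17 < 18 ✗ → not eligible.
Health Savings Account — status full-time ✓ (not excluded); benefits waiver on file ✓; age 17 < 25 ✗ → not eligible.
Remote Work Stipend — status full-time ✓; service 184 days ≥ 45 days ✓; 36 hrs/wk ≥ 32 ✓ → eligible.
Parking Benefit — status full-time ✓; benefits waiver on file ✓; grade IC5 ≥ IC4 ✓; eligible for Remote Work Stipend ✓; not enrolled in AD&D Coverage ✗ → not eligible.
Retirement Savings Plan — status full-time ✓; service 184 days ≥ 60 days ✓; site Omaha ✗ (not Richmond) → not eligible.
Phone Allowance — status full-time ✓; service 184 days < 1 year (≈365 days) ✗ → not eligible.
Health Insurance — benefits waiver on file ✓; dept Design ✗ → not eligible.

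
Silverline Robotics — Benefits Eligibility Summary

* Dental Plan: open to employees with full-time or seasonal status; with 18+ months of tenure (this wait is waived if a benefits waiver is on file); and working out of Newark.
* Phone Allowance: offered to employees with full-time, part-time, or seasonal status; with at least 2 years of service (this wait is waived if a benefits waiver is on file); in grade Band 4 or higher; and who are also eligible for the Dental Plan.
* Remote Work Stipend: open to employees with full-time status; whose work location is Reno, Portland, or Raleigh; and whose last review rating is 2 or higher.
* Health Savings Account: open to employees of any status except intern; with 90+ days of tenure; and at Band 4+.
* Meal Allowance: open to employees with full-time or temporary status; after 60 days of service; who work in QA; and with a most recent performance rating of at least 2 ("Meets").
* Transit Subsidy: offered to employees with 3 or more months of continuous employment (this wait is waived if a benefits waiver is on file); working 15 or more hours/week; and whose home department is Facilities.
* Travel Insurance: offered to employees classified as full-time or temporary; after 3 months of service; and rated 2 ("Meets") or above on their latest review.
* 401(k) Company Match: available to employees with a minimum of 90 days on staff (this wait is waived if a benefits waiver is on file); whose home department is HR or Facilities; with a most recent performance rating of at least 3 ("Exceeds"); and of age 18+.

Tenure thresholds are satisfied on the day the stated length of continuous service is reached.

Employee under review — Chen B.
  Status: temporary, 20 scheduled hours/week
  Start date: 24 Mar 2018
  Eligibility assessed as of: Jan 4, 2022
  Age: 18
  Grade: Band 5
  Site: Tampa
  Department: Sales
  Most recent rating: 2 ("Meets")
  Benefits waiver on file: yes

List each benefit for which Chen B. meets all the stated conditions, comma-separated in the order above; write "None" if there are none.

Service from 24 Mar 2018 to Jan 4, 2022: 1382 days.
Dental Plan — status temporary ✗ (requires full-time or seasonal) → not eligible.
Phone Allowance — status temporary ✗ (requires full-time, part-time, or seasonal) → not eligible.
Remote Work Stipend — status temporary ✗ (requires full-time) → not eligible.
Health Savings Account — status temporary ✓ (not excluded); service 1382 days ≥ 90 days ✓; grade Band 5 ≥ Band 4 ✓ → eligible.
Meal Allowance — status temporary ✓; service 1382 days ≥ 60 days ✓; dept Sales ✗ → not eligible.
Transit Subsidy — benefits waiver on file ✓; 20 hrs/wk ≥ 15 ✓; dept Sales ✗ → not eligible.
Travel Insurance — status temporary ✓; service 1382 days ≥ 3 months (≈90 days) ✓; rating 2 ≥ 2 ✓ → eligible.
401(k) Company Match — benefits waiver on file ✓; dept Sales ✗ → not eligible.

Health Savings Account, Travel Insurance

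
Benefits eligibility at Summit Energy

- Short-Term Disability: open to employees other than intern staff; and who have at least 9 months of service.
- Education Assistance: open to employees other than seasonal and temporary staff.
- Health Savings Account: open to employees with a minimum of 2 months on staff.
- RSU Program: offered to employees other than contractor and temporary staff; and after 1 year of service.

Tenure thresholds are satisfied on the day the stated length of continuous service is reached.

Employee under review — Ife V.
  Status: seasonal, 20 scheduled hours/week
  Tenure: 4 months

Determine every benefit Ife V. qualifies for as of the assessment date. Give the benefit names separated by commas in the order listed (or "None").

Short-Term Disability — status seasonal ✓ (not excluded); service 4 months < 9 months ✗ → not eligible.
Education Assistance — status seasonal ✗ (excluded) → not eligible.
Health Savings Account — service 4 months ≥ 2 months ✓ → eligible.
RSU Program — status seasonal ✓ (not excluded); service 4 months < 1 year (≈365 days) ✗ → not eligible.

Health Savings Account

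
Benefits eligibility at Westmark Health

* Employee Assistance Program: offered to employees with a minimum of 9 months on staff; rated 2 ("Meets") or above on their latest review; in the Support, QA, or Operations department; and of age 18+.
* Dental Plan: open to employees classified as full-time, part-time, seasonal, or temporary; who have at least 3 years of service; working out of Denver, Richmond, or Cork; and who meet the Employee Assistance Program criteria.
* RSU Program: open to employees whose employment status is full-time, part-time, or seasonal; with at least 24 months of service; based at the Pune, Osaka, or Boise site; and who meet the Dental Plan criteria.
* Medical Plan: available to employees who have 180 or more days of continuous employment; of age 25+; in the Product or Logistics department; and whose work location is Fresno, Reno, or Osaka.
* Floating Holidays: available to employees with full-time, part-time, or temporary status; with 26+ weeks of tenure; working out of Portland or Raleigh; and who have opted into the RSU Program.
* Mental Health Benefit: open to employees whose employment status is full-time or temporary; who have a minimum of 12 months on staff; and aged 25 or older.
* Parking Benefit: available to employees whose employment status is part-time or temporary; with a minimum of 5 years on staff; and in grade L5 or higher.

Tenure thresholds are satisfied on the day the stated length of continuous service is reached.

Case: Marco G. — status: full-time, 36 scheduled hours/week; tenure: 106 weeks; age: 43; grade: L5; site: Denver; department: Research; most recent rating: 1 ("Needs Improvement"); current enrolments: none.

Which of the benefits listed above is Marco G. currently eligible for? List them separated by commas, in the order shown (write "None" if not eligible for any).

Employee Assistance Program — service 106 weeks ≥ 9 months (≈270 days) ✓; rating 1 < 2 ✗ → not eligible.
Dental Plan — status full-time ✓; service 106 weeks < 3 years (≈1095 days) ✗ → not eligible.
RSU Program — status full-time ✓; service 106 weeks ≥ 24 months (≈720 days) ✓; site Denver ✗ (not Pune, Osaka, or Boise) → not eligible.
Medical Plan — service 106 weeks ≥ 180 days ✓; age 43 ≥ 25 ✓; dept Research ✗ → not eligible.
Floating Holidays — status full-time ✓; service 106 weeks ≥ 26 weeks ✓; site Denver ✗ (not Portland or Raleigh) → not eligible.
Mental Health Benefit — status full-time ✓; service 106 weeks ≥ 12 months (≈360 days) ✓; age 43 ≥ 25 ✓ → eligible.
Parking Benefit — status full-time ✗ (requires part-time or temporary) → not eligible.

Mental Health Benefit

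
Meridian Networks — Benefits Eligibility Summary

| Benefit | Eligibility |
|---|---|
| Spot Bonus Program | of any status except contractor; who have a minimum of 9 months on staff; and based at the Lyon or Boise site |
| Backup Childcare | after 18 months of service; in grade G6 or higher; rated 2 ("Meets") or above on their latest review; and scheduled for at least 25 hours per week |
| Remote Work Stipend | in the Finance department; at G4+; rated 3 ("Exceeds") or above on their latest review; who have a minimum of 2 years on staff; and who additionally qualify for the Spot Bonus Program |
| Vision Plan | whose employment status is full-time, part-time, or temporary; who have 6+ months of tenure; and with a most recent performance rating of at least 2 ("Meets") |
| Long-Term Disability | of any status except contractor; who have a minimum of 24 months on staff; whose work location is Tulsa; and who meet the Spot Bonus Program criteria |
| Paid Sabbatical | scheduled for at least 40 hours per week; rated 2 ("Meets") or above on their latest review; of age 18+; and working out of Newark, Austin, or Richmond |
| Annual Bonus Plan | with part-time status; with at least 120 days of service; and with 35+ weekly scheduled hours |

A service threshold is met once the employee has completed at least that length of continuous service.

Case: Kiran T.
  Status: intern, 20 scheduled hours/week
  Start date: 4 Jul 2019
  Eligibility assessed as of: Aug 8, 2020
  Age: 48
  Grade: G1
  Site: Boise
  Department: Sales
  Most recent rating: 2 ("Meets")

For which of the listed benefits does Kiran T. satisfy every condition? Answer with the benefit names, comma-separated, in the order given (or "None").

Spot Bonus Program

Service from 4 Jul 2019 to Aug 8, 2020: 401 days.
Spot Bonus Program — status intern ✓ (not excluded); service 401 days ≥ 9 months (≈270 days) ✓; site Boise ✓ → eligible.
Backup Childcare — service 401 days < 18 months (≈540 days) ✗ → not eligible.
Remote Work Stipend — dept Sales ✗ → not eligible.
Vision Plan — status intern ✗ (requires full-time, part-time, or temporary) → not eligible.
Long-Term Disability — status intern ✓ (not excluded); service 401 days < 24 months (≈720 days) ✗ → not eligible.
Paid Sabbatical — 20 hrs/wk < 40 ✗ → not eligible.
Annual Bonus Plan — status intern ✗ (requires part-time) → not eligible.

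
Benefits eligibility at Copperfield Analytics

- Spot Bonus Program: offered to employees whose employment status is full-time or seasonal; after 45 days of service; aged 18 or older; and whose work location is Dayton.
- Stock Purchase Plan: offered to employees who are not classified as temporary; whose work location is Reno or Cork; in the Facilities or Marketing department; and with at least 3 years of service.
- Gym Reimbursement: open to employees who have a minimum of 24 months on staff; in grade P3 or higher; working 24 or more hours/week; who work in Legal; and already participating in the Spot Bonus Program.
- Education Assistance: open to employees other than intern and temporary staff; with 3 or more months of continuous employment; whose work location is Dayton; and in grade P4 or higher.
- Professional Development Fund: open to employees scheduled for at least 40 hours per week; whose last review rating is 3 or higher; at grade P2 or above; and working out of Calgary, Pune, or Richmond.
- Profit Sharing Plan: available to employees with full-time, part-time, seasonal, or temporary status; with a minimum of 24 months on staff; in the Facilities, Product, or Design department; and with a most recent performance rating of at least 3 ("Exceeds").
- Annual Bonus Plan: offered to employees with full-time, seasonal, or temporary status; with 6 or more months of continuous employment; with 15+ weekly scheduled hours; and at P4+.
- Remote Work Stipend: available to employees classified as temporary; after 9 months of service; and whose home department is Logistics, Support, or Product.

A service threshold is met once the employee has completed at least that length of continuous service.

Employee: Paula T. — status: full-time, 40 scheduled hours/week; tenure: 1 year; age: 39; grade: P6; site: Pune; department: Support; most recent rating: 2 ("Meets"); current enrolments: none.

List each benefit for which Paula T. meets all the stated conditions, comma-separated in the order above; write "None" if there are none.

Spot Bonus Program — status full-time ✓; service 1 year ≥ 45 days ✓; age 39 ≥ 18 ✓; site Pune ✗ (not Dayton) → not eligible.
Stock Purchase Plan — status full-time ✓ (not excluded); site Pune ✗ (not Reno or Cork) → not eligible.
Gym Reimbursement — service 1 year < 24 months (≈720 days) ✗ → not eligible.
Education Assistance — status full-time ✓ (not excluded); service 1 year ≥ 3 months (≈90 days) ✓; site Pune ✗ (not Dayton) → not eligible.
Professional Development Fund — 40 hrs/wk ≥ 40 ✓; rating 2 < 3 ✗ → not eligible.
Profit Sharing Plan — status full-time ✓; service 1 year < 24 months (≈720 days) ✗ → not eligible.
Annual Bonus Plan — status full-time ✓; service 1 year ≥ 6 months (≈180 days) ✓; 40 hrs/wk ≥ 15 ✓; grade P6 ≥ P4 ✓ → eligible.
Remote Work Stipend — status full-time ✗ (requires temporary) → not eligible.

Annual Bonus Plan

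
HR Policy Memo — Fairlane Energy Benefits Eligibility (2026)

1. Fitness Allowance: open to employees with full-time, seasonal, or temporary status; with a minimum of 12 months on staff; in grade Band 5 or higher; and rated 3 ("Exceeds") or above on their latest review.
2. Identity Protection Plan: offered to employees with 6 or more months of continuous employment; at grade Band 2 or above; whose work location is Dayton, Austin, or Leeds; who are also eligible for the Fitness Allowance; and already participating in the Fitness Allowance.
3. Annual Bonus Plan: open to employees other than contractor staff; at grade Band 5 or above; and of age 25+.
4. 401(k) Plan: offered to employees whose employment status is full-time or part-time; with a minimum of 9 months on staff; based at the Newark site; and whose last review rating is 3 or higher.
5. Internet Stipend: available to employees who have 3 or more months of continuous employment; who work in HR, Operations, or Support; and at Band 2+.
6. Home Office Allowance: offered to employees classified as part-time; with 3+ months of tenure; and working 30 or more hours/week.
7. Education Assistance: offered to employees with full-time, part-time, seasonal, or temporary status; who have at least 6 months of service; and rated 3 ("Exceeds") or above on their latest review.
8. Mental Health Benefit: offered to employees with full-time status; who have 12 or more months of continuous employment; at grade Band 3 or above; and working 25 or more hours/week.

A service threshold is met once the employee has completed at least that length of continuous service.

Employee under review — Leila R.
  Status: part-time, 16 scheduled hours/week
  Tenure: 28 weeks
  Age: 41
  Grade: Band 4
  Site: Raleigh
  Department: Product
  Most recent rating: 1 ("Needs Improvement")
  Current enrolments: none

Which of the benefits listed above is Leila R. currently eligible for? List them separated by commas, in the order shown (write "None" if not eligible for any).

Fitness Allowance — status part-time ✗ (requires full-time, seasonal, or temporary) → not eligible.
Identity Protection Plan — service 28 weeks ≥ 6 months (≈180 days) ✓; grade Band 4 ≥ Band 2 ✓; site Raleigh ✗ (not Dayton, Austin, or Leeds) → not eligible.
Annual Bonus Plan — status part-time ✓ (not excluded); grade Band 4 < Band 5 ✗ → not eligible.
401(k) Plan — status part-time ✓; service 28 weeks < 9 months (≈270 days) ✗ → not eligible.
Internet Stipend — service 28 weeks ≥ 3 months (≈90 days) ✓; dept Product ✗ → not eligible.
Home Office Allowance — status part-time ✓; service 28 weeks ≥ 3 months (≈90 days) ✓; 16 hrs/wk < 30 ✗ → not eligible.
Education Assistance — status part-time ✓; service 28 weeks ≥ 6 months (≈180 days) ✓; rating 1 < 3 ✗ → not eligible.
Mental Health Benefit — status part-time ✗ (requires full-time) → not eligible.

None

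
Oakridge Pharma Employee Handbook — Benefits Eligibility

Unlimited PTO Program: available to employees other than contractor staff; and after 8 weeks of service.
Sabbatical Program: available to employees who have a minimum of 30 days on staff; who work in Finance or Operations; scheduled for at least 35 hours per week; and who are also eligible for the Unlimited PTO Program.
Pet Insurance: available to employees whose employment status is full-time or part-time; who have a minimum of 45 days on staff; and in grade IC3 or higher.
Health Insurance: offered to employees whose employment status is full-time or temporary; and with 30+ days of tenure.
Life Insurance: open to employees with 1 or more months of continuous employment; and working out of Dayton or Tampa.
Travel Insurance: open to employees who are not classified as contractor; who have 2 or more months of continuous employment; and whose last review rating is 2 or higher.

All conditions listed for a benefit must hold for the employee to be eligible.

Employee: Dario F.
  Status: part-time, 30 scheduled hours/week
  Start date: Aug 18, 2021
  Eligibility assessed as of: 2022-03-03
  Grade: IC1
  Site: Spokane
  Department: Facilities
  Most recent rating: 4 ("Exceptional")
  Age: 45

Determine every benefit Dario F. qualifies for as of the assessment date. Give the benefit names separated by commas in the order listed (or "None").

Unlimited PTO Program, Travel Insurance

Service from Aug 18, 2021 to 2022-03-03: 197 days.
Unlimited PTO Program — status part-time ✓ (not excluded); service 197 days ≥ 8 weeks (≈56 days) ✓ → eligible.
Sabbatical Program — service 197 days ≥ 30 days ✓; dept Facilities ✗ → not eligible.
Pet Insurance — status part-time ✓; service 197 days ≥ 45 days ✓; grade IC1 < IC3 ✗ → not eligible.
Health Insurance — status part-time ✗ (requires full-time or temporary) → not eligible.
Life Insurance — service 197 days ≥ 1 month (≈30 days) ✓; site Spokane ✗ (not Dayton or Tampa) → not eligible.
Travel Insurance — status part-time ✓ (not excluded); service 197 days ≥ 2 months (≈60 days) ✓; rating 4 ≥ 2 ✓ → eligible.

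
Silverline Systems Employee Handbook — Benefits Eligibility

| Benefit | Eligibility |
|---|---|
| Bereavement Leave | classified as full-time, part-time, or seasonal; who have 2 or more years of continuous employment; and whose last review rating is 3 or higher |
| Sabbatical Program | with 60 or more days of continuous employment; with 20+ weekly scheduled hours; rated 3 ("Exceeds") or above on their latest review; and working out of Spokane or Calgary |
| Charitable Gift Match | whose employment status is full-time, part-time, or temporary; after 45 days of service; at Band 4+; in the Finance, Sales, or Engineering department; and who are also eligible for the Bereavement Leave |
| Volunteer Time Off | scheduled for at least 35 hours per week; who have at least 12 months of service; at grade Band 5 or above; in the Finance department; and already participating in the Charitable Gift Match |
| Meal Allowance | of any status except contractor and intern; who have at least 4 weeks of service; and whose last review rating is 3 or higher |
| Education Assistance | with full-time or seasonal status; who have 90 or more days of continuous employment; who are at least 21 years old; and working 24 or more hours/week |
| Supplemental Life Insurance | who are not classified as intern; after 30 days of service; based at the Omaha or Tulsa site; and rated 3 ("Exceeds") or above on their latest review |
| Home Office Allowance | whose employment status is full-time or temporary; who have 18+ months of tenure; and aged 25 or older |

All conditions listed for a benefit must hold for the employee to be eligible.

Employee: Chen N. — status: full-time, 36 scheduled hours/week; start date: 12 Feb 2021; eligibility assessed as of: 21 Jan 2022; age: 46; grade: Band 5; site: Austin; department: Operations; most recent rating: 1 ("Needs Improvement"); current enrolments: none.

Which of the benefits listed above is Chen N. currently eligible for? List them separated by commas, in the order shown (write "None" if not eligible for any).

Service from 12 Feb 2021 to 21 Jan 2022: 343 days.
Bereavement Leave — status full-time ✓; service 343 days < 2 years (≈730 days) ✗ → not eligible.
Sabbatical Program — service 343 days ≥ 60 days ✓; 36 hrs/wk ≥ 20 ✓; rating 1 < 3 ✗ → not eligible.
Charitable Gift Match — status full-time ✓; service 343 days ≥ 45 days ✓; grade Band 5 ≥ Band 4 ✓; dept Operations ✗ → not eligible.
Volunteer Time Off — 36 hrs/wk ≥ 35 ✓; service 343 days < 12 months (≈360 days) ✗ → not eligible.
Meal Allowance — status full-time ✓ (not excluded); service 343 days ≥ 4 weeks (≈28 days) ✓; rating 1 < 3 ✗ → not eligible.
Education Assistance — status full-time ✓; service 343 days ≥ 90 days ✓; age 46 ≥ 21 ✓; 36 hrs/wk ≥ 24 ✓ → eligible.
Supplemental Life Insurance — status full-time ✓ (not excluded); service 343 days ≥ 30 days ✓; site Austin ✗ (not Omaha or Tulsa) → not eligible.
Home Office Allowance — status full-time ✓; service 343 days < 18 months (≈540 days) ✗ → not eligible.

Education Assistance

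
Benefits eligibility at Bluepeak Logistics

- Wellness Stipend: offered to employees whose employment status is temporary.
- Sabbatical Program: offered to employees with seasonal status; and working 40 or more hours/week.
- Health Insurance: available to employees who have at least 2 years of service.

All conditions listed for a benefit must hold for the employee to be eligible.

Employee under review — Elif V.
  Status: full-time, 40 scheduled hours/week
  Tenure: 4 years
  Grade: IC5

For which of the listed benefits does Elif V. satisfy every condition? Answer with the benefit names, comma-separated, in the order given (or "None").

Health Insurance

Wellness Stipend — status full-time ✗ (requires temporary) → not eligible.
Sabbatical Program — status full-time ✗ (requires seasonal) → not eligible.
Health Insurance — service 4 years ≥ 2 years ✓ → eligible.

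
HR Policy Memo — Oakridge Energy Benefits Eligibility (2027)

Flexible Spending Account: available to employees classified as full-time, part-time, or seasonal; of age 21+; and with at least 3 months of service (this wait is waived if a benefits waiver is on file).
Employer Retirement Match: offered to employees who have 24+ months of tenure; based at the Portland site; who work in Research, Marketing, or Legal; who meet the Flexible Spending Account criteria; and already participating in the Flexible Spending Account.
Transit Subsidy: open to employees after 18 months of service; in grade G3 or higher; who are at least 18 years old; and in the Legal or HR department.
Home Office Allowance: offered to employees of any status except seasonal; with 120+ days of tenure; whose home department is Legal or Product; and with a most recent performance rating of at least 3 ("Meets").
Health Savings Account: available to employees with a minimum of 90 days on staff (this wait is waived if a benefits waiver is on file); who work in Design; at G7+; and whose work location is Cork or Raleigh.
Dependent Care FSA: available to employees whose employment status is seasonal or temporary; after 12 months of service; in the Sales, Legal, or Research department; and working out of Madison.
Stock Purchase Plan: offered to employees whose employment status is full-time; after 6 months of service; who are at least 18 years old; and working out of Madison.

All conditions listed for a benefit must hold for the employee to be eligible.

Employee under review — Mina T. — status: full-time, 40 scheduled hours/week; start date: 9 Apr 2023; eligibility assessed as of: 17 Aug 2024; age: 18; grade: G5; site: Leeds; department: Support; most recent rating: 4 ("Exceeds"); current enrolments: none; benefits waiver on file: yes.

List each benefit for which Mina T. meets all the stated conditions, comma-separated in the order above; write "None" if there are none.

None

Service from 9 Apr 2023 to 17 Aug 2024: 496 days.
Flexible Spending Account — status full-time ✓; age 18 < 21 ✗ → not eligible.
Employer Retirement Match — service 496 days < 24 months (≈720 days) ✗ → not eligible.
Transit Subsidy — service 496 days < 18 months (≈540 days) ✗ → not eligible.
Home Office Allowance — status full-time ✓ (not excluded); service 496 days ≥ 120 days ✓; dept Support ✗ → not eligible.
Health Savings Account — benefits waiver on file ✓; dept Support ✗ → not eligible.
Dependent Care FSA — status full-time ✗ (requires seasonal or temporary) → not eligible.
Stock Purchase Plan — status full-time ✓; service 496 days ≥ 6 months (≈180 days) ✓; age 18 ≥ 18 ✓; site Leeds ✗ (not Madison) → not eligible.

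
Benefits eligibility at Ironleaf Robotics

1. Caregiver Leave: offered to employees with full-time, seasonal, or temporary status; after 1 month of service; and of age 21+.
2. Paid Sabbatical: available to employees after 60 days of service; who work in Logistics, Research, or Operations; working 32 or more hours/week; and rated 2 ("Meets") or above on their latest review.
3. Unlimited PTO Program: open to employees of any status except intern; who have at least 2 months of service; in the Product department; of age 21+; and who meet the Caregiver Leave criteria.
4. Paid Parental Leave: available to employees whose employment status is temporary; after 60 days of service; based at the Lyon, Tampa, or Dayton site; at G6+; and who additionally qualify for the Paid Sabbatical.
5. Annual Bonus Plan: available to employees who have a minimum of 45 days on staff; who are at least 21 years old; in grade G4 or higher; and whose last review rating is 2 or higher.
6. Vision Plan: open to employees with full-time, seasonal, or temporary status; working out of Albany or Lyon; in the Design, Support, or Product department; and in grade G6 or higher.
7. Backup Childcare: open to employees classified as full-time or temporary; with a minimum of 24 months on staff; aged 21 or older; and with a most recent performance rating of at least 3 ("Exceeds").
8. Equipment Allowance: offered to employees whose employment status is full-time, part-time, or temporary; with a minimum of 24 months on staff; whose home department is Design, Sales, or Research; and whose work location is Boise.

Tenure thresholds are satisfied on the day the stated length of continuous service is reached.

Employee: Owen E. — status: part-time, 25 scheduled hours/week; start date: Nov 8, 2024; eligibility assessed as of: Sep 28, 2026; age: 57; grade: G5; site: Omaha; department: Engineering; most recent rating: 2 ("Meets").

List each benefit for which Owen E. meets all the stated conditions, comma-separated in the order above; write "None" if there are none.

Service from Nov 8, 2024 to Sep 28, 2026: 689 days.
Caregiver Leave — status part-time ✗ (requires full-time, seasonal, or temporary) → not eligible.
Paid Sabbatical — service 689 days ≥ 60 days ✓; dept Engineering ✗ → not eligible.
Unlimited PTO Program — status part-time ✓ (not excluded); service 689 days ≥ 2 months (≈60 days) ✓; dept Engineering ✗ → not eligible.
Paid Parental Leave — status part-time ✗ (requires temporary) → not eligible.
Annual Bonus Plan — service 689 days ≥ 45 days ✓; age 57 ≥ 21 ✓; grade G5 ≥ G4 ✓; rating 2 ≥ 2 ✓ → eligible.
Vision Plan — status part-time ✗ (requires full-time, seasonal, or temporary) → not eligible.
Backup Childcare — status part-time ✗ (requires full-time or temporary) → not eligible.
Equipment Allowance — status part-time ✓; service 689 days < 24 months (≈720 days) ✗ → not eligible.

Annual Bonus Plan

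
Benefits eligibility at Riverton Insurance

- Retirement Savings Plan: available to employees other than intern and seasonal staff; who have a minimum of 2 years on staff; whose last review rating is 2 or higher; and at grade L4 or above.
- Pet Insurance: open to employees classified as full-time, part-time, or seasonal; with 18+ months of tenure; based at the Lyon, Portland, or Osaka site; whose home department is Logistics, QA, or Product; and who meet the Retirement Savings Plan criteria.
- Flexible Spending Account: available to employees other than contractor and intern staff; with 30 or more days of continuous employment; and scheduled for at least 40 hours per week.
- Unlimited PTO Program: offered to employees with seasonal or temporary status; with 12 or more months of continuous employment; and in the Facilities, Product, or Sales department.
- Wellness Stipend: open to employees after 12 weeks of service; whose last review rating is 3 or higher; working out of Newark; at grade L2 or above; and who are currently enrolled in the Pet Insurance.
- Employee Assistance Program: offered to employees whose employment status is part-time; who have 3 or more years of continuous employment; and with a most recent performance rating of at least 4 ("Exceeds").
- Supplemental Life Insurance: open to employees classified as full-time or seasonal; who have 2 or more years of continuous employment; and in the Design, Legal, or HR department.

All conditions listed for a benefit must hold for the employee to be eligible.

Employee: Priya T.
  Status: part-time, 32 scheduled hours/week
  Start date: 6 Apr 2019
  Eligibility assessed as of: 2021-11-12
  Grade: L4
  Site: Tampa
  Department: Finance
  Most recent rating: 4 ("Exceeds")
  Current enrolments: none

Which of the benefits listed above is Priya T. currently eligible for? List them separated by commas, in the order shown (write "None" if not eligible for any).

Retirement Savings Plan

Service from 6 Apr 2019 to 2021-11-12: 951 days.
Retirement Savings Plan — status part-time ✓ (not excluded); service 951 days ≥ 2 years (≈730 days) ✓; rating 4 ≥ 2 ✓; grade L4 ≥ L4 ✓ → eligible.
Pet Insurance — status part-time ✓; service 951 days ≥ 18 months (≈540 days) ✓; site Tampa ✗ (not Lyon, Portland, or Osaka) → not eligible.
Flexible Spending Account — status part-time ✓ (not excluded); service 951 days ≥ 30 days ✓; 32 hrs/wk < 40 ✗ → not eligible.
Unlimited PTO Program — status part-time ✗ (requires seasonal or temporary) → not eligible.
Wellness Stipend — service 951 days ≥ 12 weeks (≈84 days) ✓; rating 4 ≥ 3 ✓; site Tampa ✗ (not Newark) → not eligible.
Employee Assistance Program — status part-time ✓; service 951 days < 3 years (≈1095 days) ✗ → not eligible.
Supplemental Life Insurance — status part-time ✗ (requires full-time or seasonal) → not eligible.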